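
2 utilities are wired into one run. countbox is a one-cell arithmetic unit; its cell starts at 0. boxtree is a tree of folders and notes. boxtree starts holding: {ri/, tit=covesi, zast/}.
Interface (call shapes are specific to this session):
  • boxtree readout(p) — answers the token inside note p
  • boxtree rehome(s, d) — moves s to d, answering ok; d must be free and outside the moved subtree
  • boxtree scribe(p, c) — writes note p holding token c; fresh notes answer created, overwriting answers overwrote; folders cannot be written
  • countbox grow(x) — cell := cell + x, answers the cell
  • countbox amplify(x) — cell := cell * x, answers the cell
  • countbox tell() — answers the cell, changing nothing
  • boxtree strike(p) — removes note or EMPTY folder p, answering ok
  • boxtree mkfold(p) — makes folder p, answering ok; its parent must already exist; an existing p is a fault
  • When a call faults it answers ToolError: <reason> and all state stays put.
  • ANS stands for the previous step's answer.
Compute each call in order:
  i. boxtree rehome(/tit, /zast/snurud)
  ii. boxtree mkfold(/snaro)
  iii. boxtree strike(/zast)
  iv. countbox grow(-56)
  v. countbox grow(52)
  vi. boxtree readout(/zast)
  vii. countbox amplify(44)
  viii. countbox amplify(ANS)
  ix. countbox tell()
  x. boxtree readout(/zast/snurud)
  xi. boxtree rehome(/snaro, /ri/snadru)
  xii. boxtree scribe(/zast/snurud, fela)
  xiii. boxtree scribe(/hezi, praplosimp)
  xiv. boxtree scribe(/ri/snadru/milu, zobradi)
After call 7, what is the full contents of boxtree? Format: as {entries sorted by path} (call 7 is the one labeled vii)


Answer: {ri/, snaro/, zast/, zast/snurud=covesi}

Derivation:
// 1. boxtree rehome(/tit, /zast/snurud) -> ok
// 2. boxtree mkfold(/snaro) -> ok
// 3. boxtree strike(/zast) -> ToolError: not empty
// 4. countbox grow(-56) -> -56
// 5. countbox grow(52) -> -4
// 6. boxtree readout(/zast) -> ToolError: is a directory
// 7. countbox amplify(44) -> -176
// 8. countbox amplify(ANS) -> 30976
// 9. countbox tell() -> 30976
// 10. boxtree readout(/zast/snurud) -> covesi
// 11. boxtree rehome(/snaro, /ri/snadru) -> ok
// 12. boxtree scribe(/zast/snurud, fela) -> overwrote
// 13. boxtree scribe(/hezi, praplosimp) -> created
// 14. boxtree scribe(/ri/snadru/milu, zobradi) -> created


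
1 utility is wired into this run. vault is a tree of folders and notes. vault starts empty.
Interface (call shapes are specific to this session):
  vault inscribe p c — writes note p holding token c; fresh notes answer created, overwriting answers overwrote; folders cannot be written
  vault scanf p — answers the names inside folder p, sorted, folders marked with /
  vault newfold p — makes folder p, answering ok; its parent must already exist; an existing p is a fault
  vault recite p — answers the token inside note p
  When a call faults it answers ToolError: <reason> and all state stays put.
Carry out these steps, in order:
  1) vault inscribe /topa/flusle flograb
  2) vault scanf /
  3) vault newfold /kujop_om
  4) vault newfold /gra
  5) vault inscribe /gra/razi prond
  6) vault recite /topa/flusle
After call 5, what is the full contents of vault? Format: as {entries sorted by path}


% vault inscribe p=/topa/flusle c=flograb
= ToolError: no parent
% vault scanf p=/
= []
% vault newfold p=/kujop_om
= ok
% vault newfold p=/gra
= ok
% vault inscribe p=/gra/razi c=prond
= created
% vault recite p=/topa/flusle
= ToolError: not found

Answer: {gra/, gra/razi=prond, kujop_om/}


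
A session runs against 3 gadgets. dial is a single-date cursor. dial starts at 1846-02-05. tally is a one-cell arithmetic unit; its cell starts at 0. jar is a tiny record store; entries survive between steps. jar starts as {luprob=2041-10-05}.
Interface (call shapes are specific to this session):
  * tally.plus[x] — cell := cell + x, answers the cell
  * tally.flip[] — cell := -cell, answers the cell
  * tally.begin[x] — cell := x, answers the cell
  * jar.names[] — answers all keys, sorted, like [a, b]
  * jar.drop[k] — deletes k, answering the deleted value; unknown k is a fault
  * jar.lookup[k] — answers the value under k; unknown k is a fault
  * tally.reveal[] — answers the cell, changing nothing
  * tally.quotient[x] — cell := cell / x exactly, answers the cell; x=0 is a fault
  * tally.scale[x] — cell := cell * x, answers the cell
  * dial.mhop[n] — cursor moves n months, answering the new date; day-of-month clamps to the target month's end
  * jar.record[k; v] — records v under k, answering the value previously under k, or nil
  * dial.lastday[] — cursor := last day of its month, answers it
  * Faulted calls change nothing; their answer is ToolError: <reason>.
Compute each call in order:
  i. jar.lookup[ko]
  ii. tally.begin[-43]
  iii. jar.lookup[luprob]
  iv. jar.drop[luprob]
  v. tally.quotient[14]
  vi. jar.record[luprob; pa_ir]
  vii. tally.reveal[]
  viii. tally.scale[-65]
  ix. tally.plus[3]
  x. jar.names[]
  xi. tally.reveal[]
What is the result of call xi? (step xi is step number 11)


Answer: 2837/14

Derivation:
-> jar.lookup(k=ko)
<- ToolError: no such key ko
-> tally.begin(x=-43)
<- -43
-> jar.lookup(k=luprob)
<- 2041-10-05
-> jar.drop(k=luprob)
<- 2041-10-05
-> tally.quotient(x=14)
<- -43/14
-> jar.record(k=luprob, v=pa_ir)
<- nil
-> tally.reveal()
<- -43/14
-> tally.scale(x=-65)
<- 2795/14
-> tally.plus(x=3)
<- 2837/14
-> jar.names()
<- [luprob]
-> tally.reveal()
<- 2837/14


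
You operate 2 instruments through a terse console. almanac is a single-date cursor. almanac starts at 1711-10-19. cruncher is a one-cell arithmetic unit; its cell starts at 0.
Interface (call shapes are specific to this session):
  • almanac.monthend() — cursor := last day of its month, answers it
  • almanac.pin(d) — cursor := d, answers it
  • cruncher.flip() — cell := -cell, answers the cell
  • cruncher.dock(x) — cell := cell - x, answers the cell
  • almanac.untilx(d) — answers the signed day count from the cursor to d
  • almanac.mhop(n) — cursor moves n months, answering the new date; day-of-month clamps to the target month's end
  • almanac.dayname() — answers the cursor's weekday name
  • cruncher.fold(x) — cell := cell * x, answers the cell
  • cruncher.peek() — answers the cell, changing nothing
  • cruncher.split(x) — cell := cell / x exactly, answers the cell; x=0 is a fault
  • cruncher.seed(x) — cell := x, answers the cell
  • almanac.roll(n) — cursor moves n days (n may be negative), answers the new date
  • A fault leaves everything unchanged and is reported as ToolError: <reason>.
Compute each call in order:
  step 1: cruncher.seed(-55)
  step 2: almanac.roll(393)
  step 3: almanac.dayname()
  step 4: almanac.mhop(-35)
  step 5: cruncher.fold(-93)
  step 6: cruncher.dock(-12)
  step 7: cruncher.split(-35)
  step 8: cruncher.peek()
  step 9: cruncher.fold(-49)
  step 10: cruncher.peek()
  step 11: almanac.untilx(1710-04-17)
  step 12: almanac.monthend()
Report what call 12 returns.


Answer: 1709-12-31

Derivation:
Act: cruncher.seed[x=-55]
Obs: -55
Act: almanac.roll[n=393]
Obs: 1712-11-15
Act: almanac.dayname[]
Obs: Tuesday
Act: almanac.mhop[n=-35]
Obs: 1709-12-15
Act: cruncher.fold[x=-93]
Obs: 5115
Act: cruncher.dock[x=-12]
Obs: 5127
Act: cruncher.split[x=-35]
Obs: -5127/35
Act: cruncher.peek[]
Obs: -5127/35
Act: cruncher.fold[x=-49]
Obs: 35889/5
Act: cruncher.peek[]
Obs: 35889/5
Act: almanac.untilx[d=1710-04-17]
Obs: 123
Act: almanac.monthend[]
Obs: 1709-12-31


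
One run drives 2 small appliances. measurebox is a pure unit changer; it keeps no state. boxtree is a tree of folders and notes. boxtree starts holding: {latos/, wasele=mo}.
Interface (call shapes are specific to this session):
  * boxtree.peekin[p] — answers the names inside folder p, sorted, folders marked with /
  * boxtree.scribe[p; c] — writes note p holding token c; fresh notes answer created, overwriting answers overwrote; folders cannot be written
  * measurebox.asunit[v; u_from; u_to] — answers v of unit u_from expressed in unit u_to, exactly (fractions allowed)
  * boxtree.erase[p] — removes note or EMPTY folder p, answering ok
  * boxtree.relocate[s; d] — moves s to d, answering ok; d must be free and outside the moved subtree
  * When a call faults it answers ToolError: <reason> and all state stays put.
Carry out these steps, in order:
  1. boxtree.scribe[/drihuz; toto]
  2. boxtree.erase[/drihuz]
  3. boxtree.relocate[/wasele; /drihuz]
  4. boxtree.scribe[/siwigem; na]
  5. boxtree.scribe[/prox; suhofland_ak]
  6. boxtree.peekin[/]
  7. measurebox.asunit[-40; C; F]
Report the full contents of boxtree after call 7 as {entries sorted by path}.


Answer: {drihuz=mo, latos/, prox=suhofland_ak, siwigem=na}

Derivation:
I invoke boxtree.scribe on p→/drihuz, c→toto, — result: created.
Using boxtree.erase on p→/drihuz, which returns ok.
Using boxtree.relocate on s→/wasele, d→/drihuz, yielding ok.
Now I run boxtree.scribe on p→/siwigem, c→na, → created.
Now I run boxtree.scribe on p→/prox, c→suhofland_ak, giving created.
Invoking boxtree.peekin on p→/, giving [drihuz, latos/, prox, siwigem].
Then measurebox.asunit on v→-40, u_from→C, u_to→F: -40.


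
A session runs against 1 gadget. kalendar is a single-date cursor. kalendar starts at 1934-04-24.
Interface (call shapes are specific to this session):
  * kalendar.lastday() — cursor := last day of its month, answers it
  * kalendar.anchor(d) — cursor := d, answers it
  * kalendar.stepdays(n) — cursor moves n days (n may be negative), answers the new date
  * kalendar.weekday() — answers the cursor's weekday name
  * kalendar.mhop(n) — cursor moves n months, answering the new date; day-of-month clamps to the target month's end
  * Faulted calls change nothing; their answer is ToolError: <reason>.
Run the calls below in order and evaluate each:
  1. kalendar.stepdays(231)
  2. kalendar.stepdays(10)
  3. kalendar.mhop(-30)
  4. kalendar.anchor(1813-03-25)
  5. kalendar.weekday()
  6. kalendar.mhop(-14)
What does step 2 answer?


Answer: 1934-12-21

Derivation:
% stepdays(n: 231) : 1934-12-11
% stepdays(n: 10) : 1934-12-21
% mhop(n: -30) : 1932-06-21
% anchor(d: 1813-03-25) : 1813-03-25
% weekday() : Thursday
% mhop(n: -14) : 1812-01-25


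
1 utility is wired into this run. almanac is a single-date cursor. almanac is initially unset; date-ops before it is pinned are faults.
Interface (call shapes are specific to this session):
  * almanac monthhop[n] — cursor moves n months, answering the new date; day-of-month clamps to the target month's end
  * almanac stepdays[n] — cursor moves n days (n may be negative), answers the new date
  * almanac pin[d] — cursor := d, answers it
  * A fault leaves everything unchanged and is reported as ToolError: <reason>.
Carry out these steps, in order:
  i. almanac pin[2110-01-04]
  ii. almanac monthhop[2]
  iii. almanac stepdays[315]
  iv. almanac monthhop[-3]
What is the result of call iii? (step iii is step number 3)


Answer: 2111-01-13

Derivation:
[in] almanac pin 2110-01-04
  2110-01-04
[in] almanac monthhop 2
  2110-03-04
[in] almanac stepdays 315
  2111-01-13
[in] almanac monthhop -3
  2110-10-13


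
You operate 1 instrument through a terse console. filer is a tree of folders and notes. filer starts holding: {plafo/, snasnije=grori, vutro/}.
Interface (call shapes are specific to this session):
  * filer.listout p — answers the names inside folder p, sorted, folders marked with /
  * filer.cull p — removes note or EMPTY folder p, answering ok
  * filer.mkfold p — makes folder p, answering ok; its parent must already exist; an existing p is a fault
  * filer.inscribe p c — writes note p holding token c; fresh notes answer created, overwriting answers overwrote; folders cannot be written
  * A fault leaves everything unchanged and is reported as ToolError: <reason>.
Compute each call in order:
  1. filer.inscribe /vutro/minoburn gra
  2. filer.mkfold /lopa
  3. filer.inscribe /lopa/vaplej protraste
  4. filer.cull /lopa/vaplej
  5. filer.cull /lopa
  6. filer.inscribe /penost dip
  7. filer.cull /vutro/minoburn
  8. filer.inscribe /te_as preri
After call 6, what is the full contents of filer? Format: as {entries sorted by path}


Answer: {penost=dip, plafo/, snasnije=grori, vutro/, vutro/minoburn=gra}

Derivation:
CALL filer.inscribe[p=/vutro/minoburn; c=gra]
RET  created
CALL filer.mkfold[p=/lopa]
RET  ok
CALL filer.inscribe[p=/lopa/vaplej; c=protraste]
RET  created
CALL filer.cull[p=/lopa/vaplej]
RET  ok
CALL filer.cull[p=/lopa]
RET  ok
CALL filer.inscribe[p=/penost; c=dip]
RET  created
CALL filer.cull[p=/vutro/minoburn]
RET  ok
CALL filer.inscribe[p=/te_as; c=preri]
RET  created


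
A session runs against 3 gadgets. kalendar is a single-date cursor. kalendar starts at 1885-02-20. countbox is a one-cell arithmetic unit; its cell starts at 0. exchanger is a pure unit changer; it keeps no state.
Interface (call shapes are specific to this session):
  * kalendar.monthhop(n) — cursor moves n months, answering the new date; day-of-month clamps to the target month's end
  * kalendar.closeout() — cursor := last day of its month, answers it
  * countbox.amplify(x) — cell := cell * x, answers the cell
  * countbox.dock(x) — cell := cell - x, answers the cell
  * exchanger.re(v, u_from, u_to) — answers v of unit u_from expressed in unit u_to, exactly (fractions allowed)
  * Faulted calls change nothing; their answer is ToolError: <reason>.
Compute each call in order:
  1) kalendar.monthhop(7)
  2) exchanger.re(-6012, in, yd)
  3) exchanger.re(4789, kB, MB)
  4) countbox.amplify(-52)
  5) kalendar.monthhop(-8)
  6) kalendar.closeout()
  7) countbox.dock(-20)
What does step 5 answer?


Answer: 1885-01-20

Derivation:
[in] kalendar.monthhop n='7'
[out] 1885-09-20
[in] exchanger.re v='-6012' u_from='in' u_to='yd'
[out] -167
[in] exchanger.re v='4789' u_from='kB' u_to='MB'
[out] 4789/1000
[in] countbox.amplify x='-52'
[out] 0
[in] kalendar.monthhop n='-8'
[out] 1885-01-20
[in] kalendar.closeout
[out] 1885-01-31
[in] countbox.dock x='-20'
[out] 20


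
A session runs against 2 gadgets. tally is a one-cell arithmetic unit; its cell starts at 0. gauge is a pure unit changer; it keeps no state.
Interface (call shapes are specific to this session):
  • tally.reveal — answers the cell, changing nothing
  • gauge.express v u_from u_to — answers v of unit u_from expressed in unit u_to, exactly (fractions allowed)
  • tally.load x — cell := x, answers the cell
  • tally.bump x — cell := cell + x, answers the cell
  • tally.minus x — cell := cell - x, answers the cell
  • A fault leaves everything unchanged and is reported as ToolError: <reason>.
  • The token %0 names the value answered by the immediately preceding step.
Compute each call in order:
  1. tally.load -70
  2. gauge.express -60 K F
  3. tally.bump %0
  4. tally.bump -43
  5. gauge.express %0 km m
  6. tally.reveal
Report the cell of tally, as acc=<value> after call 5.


-- 1. load(x→-70) => -70
-- 2. express(v→-60, u_from→K, u_to→F) => -56767/100
-- 3. bump(x→%0) => -63767/100
-- 4. bump(x→-43) => -68067/100
-- 5. express(v→%0, u_from→km, u_to→m) => -680670
-- 6. reveal() => -68067/100

Answer: acc=-68067/100


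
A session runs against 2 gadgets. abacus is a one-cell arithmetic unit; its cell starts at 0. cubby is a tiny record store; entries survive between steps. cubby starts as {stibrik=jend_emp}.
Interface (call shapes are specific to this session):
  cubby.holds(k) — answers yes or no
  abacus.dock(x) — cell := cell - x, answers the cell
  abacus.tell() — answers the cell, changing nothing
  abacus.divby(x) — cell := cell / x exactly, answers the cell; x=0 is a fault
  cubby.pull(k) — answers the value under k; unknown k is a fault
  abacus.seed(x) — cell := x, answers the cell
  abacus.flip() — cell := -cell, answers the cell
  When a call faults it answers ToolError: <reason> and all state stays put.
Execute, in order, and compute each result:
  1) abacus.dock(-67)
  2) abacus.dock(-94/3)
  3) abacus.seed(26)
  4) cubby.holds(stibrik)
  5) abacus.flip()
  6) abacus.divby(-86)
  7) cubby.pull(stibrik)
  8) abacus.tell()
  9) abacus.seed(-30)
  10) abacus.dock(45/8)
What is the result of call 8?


Answer: 13/43

Derivation:
Then dock(x=-67), — result: 67.
Using dock(x=-94/3), giving 295/3.
I try seed(x=26), giving 26.
Then holds(k=stibrik), which returns yes.
I try flip(), which returns -26.
I call divby(x=-86): 13/43.
Calling pull(k=stibrik), and see jend_emp.
I use tell, and get 13/43.
I call seed(x=-30): -30.
Using dock(x=45/8): -285/8.


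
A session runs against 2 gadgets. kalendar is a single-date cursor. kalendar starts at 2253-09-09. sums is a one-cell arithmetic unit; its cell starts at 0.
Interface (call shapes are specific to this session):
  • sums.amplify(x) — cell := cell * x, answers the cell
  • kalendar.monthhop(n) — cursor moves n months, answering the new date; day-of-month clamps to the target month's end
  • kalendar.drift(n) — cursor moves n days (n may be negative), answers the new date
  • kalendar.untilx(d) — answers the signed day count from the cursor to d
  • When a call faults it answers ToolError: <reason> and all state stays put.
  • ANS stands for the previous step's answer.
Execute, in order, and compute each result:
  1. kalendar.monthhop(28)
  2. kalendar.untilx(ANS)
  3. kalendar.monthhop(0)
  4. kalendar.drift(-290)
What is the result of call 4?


Answer: 2255-03-25

Derivation:
==> monthhop(n→28)
<== 2256-01-09
==> untilx(d→ANS)
<== 0
==> monthhop(n→0)
<== 2256-01-09
==> drift(n→-290)
<== 2255-03-25


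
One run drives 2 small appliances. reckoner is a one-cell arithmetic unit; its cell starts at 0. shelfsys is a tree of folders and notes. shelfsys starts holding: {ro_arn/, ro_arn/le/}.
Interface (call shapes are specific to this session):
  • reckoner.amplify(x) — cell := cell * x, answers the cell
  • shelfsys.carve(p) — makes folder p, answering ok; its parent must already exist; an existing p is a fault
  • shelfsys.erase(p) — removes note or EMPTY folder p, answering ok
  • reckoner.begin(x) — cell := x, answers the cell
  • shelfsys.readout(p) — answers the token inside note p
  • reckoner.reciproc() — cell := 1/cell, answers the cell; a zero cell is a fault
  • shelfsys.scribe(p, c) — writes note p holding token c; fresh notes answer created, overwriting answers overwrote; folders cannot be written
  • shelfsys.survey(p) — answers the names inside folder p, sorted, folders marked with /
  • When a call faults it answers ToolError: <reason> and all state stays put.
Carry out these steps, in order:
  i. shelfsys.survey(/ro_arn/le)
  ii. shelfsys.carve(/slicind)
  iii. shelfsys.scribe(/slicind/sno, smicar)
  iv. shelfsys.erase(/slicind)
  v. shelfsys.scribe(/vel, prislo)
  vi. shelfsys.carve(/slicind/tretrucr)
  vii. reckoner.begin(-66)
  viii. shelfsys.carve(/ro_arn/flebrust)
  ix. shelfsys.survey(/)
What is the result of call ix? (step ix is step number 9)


Answer: [ro_arn/, slicind/, vel]

Derivation:
~$ shelfsys.survey p→/ro_arn/le
  []
~$ shelfsys.carve p→/slicind
  ok
~$ shelfsys.scribe p→/slicind/sno c→smicar
  created
~$ shelfsys.erase p→/slicind
  ToolError: not empty
~$ shelfsys.scribe p→/vel c→prislo
  created
~$ shelfsys.carve p→/slicind/tretrucr
  ok
~$ reckoner.begin x→-66
  -66
~$ shelfsys.carve p→/ro_arn/flebrust
  ok
~$ shelfsys.survey p→/
  [ro_arn/, slicind/, vel]


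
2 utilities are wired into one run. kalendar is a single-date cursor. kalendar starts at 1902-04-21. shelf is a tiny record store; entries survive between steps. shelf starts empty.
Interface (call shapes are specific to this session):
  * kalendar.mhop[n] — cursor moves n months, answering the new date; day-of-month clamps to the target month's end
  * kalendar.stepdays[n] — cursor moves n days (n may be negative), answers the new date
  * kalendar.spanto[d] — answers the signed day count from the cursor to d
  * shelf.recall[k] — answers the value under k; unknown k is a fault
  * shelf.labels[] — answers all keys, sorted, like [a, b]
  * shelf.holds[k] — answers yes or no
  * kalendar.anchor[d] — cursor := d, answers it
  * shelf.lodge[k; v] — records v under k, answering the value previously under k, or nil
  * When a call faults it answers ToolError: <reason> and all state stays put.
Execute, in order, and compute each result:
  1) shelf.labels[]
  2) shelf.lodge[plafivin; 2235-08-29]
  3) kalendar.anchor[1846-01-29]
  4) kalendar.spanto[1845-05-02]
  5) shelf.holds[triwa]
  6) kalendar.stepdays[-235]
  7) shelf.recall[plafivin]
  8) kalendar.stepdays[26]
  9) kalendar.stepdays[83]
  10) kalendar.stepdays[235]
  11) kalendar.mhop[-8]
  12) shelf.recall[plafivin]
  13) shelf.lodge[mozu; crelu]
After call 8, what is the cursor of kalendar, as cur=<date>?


! labels() : []
! lodge(k='plafivin', v='2235-08-29') : nil
! anchor(d='1846-01-29') : 1846-01-29
! spanto(d='1845-05-02') : -272
! holds(k='triwa') : no
! stepdays(n='-235') : 1845-06-08
! recall(k='plafivin') : 2235-08-29
! stepdays(n='26') : 1845-07-04
! stepdays(n='83') : 1845-09-25
! stepdays(n='235') : 1846-05-18
! mhop(n='-8') : 1845-09-18
! recall(k='plafivin') : 2235-08-29
! lodge(k='mozu', v='crelu') : nil

Answer: cur=1845-07-04


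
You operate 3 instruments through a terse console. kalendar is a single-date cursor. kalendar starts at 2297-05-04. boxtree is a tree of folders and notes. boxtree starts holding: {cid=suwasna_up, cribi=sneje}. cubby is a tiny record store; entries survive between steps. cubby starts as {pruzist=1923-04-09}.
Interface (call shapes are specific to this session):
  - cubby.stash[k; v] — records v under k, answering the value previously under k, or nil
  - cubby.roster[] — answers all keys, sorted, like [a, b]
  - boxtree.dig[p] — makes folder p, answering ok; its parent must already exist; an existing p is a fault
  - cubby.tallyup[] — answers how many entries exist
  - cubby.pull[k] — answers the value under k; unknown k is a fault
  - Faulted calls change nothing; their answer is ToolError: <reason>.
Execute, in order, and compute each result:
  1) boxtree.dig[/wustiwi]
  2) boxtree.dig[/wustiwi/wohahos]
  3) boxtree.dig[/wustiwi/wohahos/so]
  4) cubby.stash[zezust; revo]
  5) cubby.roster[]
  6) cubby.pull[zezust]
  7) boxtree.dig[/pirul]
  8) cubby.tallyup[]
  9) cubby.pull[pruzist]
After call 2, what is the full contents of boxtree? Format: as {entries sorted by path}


Answer: {cid=suwasna_up, cribi=sneje, wustiwi/, wustiwi/wohahos/}

Derivation:
==> boxtree.dig(p='/wustiwi')
<== ok
==> boxtree.dig(p='/wustiwi/wohahos')
<== ok
==> boxtree.dig(p='/wustiwi/wohahos/so')
<== ok
==> cubby.stash(k='zezust', v='revo')
<== nil
==> cubby.roster()
<== [pruzist, zezust]
==> cubby.pull(k='zezust')
<== revo
==> boxtree.dig(p='/pirul')
<== ok
==> cubby.tallyup()
<== 2
==> cubby.pull(k='pruzist')
<== 1923-04-09


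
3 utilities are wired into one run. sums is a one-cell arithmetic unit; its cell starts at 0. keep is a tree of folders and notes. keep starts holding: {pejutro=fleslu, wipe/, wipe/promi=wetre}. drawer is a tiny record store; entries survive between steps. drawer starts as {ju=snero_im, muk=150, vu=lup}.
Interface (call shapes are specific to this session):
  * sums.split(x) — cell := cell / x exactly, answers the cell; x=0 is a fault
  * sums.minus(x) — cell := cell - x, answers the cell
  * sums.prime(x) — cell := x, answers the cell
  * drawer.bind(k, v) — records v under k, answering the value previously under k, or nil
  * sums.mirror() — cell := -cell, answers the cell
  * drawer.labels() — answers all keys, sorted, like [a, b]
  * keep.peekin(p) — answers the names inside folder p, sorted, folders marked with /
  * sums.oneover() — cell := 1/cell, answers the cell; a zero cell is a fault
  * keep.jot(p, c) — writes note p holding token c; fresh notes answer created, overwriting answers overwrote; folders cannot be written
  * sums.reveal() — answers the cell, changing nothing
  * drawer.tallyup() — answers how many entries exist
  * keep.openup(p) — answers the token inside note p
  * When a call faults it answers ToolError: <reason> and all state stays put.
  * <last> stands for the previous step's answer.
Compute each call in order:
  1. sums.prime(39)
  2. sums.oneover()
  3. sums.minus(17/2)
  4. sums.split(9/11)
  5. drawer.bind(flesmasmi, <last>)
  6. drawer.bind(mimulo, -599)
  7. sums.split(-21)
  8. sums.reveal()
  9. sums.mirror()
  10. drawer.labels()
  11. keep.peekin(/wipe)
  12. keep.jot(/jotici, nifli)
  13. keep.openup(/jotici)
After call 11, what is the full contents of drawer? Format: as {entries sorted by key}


Answer: {flesmasmi=-7271/702, ju=snero_im, mimulo=-599, muk=150, vu=lup}

Derivation:
>> sums.prime(x→39)
<< 39
>> sums.oneover()
<< 1/39
>> sums.minus(x→17/2)
<< -661/78
>> sums.split(x→9/11)
<< -7271/702
>> drawer.bind(k→flesmasmi, v→<last>)
<< nil
>> drawer.bind(k→mimulo, v→-599)
<< nil
>> sums.split(x→-21)
<< 7271/14742
>> sums.reveal()
<< 7271/14742
>> sums.mirror()
<< -7271/14742
>> drawer.labels()
<< [flesmasmi, ju, mimulo, muk, vu]
>> keep.peekin(p→/wipe)
<< [promi]
>> keep.jot(p→/jotici, c→nifli)
<< created
>> keep.openup(p→/jotici)
<< nifli


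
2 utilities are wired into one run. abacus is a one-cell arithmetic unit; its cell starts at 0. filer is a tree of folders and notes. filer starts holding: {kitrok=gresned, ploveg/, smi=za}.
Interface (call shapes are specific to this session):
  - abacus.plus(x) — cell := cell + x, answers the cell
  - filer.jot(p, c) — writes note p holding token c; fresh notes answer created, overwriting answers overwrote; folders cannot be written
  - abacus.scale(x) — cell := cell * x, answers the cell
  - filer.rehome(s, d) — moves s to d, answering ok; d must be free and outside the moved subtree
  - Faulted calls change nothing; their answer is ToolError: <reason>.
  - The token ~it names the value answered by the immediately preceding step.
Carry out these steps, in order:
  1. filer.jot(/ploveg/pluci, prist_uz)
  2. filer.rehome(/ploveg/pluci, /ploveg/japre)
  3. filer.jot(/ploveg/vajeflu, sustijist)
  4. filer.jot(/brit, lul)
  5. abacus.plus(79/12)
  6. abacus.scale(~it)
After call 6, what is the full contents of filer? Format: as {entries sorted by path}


Answer: {brit=lul, kitrok=gresned, ploveg/, ploveg/japre=prist_uz, ploveg/vajeflu=sustijist, smi=za}

Derivation:
Act: jot[p=/ploveg/pluci; c=prist_uz]
Obs: created
Act: rehome[s=/ploveg/pluci; d=/ploveg/japre]
Obs: ok
Act: jot[p=/ploveg/vajeflu; c=sustijist]
Obs: created
Act: jot[p=/brit; c=lul]
Obs: created
Act: plus[x=79/12]
Obs: 79/12
Act: scale[x=~it]
Obs: 6241/144


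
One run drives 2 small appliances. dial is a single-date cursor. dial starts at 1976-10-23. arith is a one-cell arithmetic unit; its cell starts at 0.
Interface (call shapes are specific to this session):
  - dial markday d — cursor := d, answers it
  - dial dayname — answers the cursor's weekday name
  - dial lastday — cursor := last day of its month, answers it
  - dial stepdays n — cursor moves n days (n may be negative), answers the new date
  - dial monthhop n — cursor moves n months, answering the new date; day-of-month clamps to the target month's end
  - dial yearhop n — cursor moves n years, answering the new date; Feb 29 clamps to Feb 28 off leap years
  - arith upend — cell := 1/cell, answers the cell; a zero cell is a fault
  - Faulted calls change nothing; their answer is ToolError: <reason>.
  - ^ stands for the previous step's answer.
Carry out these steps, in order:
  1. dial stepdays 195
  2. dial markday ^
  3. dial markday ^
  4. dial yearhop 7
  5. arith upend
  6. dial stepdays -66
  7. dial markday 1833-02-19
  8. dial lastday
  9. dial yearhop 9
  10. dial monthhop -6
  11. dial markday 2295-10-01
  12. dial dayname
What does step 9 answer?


Answer: 1842-02-28

Derivation:
// 1. dial stepdays(n→195) ~> 1977-05-06
// 2. dial markday(d→^) ~> 1977-05-06
// 3. dial markday(d→^) ~> 1977-05-06
// 4. dial yearhop(n→7) ~> 1984-05-06
// 5. arith upend() ~> ToolError: reciprocal of zero
// 6. dial stepdays(n→-66) ~> 1984-03-01
// 7. dial markday(d→1833-02-19) ~> 1833-02-19
// 8. dial lastday() ~> 1833-02-28
// 9. dial yearhop(n→9) ~> 1842-02-28
// 10. dial monthhop(n→-6) ~> 1841-08-28
// 11. dial markday(d→2295-10-01) ~> 2295-10-01
// 12. dial dayname() ~> Tuesday


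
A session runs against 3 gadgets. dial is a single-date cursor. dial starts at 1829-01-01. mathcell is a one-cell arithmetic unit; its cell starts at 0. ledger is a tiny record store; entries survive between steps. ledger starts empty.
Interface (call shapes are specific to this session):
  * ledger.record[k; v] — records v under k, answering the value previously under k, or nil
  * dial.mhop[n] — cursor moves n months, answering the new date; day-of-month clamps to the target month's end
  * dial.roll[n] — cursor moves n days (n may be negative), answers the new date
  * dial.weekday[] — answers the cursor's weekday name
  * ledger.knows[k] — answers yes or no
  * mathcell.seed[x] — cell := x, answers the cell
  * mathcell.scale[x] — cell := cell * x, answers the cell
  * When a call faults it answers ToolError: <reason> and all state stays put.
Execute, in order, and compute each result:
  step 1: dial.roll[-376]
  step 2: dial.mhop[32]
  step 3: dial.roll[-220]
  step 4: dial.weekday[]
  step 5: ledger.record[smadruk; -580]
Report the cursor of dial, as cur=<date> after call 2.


% 1. dial.roll(n=-376) : 1827-12-22
% 2. dial.mhop(n=32) : 1830-08-22
% 3. dial.roll(n=-220) : 1830-01-14
% 4. dial.weekday() : Thursday
% 5. ledger.record(k=smadruk, v=-580) : nil

Answer: cur=1830-08-22


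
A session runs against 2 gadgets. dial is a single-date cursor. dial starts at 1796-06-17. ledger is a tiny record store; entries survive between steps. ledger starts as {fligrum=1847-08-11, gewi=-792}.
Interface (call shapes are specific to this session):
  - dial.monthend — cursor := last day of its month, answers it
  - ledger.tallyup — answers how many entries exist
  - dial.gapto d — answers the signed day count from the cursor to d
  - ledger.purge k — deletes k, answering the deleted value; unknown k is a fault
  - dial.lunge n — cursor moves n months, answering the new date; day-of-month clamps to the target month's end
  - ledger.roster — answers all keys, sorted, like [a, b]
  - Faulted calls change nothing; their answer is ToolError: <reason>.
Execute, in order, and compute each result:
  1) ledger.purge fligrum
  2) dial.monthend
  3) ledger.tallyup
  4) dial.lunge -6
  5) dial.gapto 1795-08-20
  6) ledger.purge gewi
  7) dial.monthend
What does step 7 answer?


Answer: 1795-12-31

Derivation:
// 1. ledger.purge(fligrum) == 1847-08-11
// 2. dial.monthend() == 1796-06-30
// 3. ledger.tallyup() == 1
// 4. dial.lunge(-6) == 1795-12-30
// 5. dial.gapto(1795-08-20) == -132
// 6. ledger.purge(gewi) == -792
// 7. dial.monthend() == 1795-12-31


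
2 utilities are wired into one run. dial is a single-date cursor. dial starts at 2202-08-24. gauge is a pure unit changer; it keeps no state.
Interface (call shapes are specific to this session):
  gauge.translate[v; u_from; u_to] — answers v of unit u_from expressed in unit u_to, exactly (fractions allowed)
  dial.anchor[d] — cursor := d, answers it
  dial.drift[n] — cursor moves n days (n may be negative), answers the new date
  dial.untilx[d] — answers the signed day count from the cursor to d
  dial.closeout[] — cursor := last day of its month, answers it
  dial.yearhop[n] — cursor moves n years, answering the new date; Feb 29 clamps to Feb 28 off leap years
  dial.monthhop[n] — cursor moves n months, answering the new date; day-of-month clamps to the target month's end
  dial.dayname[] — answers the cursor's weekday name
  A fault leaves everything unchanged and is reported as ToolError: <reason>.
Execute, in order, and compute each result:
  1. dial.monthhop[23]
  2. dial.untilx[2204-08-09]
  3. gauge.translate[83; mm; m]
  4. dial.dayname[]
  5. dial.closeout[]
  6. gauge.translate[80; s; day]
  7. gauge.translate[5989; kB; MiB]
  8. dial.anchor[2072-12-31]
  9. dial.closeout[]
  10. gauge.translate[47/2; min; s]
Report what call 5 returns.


-- 1. dial.monthhop(n: 23) ~> 2204-07-24
-- 2. dial.untilx(d: 2204-08-09) ~> 16
-- 3. gauge.translate(v: 83, u_from: mm, u_to: m) ~> 83/1000
-- 4. dial.dayname() ~> Tuesday
-- 5. dial.closeout() ~> 2204-07-31
-- 6. gauge.translate(v: 80, u_from: s, u_to: day) ~> 1/1080
-- 7. gauge.translate(v: 5989, u_from: kB, u_to: MiB) ~> 748625/131072
-- 8. dial.anchor(d: 2072-12-31) ~> 2072-12-31
-- 9. dial.closeout() ~> 2072-12-31
-- 10. gauge.translate(v: 47/2, u_from: min, u_to: s) ~> 1410

Answer: 2204-07-31


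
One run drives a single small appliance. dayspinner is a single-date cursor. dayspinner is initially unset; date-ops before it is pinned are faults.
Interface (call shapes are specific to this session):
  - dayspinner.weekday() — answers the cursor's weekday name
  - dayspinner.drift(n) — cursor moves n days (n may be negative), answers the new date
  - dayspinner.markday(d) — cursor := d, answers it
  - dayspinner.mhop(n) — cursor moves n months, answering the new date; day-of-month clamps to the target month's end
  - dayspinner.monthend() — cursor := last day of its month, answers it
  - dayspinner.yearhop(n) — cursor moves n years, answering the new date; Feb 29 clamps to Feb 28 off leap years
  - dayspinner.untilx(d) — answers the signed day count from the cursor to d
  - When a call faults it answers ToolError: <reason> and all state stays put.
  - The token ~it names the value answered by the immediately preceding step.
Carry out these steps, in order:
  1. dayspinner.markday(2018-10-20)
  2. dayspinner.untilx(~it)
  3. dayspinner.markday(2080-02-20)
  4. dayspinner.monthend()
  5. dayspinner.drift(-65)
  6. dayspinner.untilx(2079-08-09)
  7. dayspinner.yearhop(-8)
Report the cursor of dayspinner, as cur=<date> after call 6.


-- 1. markday(d=2018-10-20) => 2018-10-20
-- 2. untilx(d=~it) => 0
-- 3. markday(d=2080-02-20) => 2080-02-20
-- 4. monthend() => 2080-02-29
-- 5. drift(n=-65) => 2079-12-26
-- 6. untilx(d=2079-08-09) => -139
-- 7. yearhop(n=-8) => 2071-12-26

Answer: cur=2079-12-26


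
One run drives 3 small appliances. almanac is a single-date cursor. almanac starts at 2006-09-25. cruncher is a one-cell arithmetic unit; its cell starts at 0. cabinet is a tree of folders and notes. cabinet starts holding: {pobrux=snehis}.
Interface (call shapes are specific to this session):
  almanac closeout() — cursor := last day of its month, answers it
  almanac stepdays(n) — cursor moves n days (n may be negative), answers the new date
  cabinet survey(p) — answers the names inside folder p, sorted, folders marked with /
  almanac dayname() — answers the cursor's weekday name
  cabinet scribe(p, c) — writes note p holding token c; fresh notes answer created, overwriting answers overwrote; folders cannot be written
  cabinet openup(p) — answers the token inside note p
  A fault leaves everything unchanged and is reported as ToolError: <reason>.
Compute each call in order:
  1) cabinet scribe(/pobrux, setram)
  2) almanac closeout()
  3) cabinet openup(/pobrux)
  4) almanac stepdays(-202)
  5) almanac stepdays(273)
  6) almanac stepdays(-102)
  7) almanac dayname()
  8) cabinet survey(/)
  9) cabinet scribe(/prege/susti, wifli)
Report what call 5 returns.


>>> cabinet scribe p=/pobrux c=setram
:: overwrote
>>> almanac closeout
:: 2006-09-30
>>> cabinet openup p=/pobrux
:: setram
>>> almanac stepdays n=-202
:: 2006-03-12
>>> almanac stepdays n=273
:: 2006-12-10
>>> almanac stepdays n=-102
:: 2006-08-30
>>> almanac dayname
:: Wednesday
>>> cabinet survey p=/
:: [pobrux]
>>> cabinet scribe p=/prege/susti c=wifli
:: ToolError: no parent

Answer: 2006-12-10


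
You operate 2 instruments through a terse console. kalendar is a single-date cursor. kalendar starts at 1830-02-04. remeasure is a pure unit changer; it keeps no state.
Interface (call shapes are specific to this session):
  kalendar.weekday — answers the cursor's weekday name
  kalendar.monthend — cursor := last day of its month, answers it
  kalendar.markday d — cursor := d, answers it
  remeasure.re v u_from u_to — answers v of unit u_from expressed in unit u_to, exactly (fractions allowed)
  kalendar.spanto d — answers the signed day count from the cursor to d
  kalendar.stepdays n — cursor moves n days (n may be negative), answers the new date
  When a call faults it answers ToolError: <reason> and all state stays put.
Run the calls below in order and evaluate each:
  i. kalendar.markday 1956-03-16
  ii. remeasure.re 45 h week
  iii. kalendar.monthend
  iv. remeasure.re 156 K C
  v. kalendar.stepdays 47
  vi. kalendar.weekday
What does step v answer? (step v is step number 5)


Answer: 1956-05-17

Derivation:
# 1. kalendar.markday(d=1956-03-16) ~> 1956-03-16
# 2. remeasure.re(v=45, u_from=h, u_to=week) ~> 15/56
# 3. kalendar.monthend() ~> 1956-03-31
# 4. remeasure.re(v=156, u_from=K, u_to=C) ~> -2343/20
# 5. kalendar.stepdays(n=47) ~> 1956-05-17
# 6. kalendar.weekday() ~> Thursday


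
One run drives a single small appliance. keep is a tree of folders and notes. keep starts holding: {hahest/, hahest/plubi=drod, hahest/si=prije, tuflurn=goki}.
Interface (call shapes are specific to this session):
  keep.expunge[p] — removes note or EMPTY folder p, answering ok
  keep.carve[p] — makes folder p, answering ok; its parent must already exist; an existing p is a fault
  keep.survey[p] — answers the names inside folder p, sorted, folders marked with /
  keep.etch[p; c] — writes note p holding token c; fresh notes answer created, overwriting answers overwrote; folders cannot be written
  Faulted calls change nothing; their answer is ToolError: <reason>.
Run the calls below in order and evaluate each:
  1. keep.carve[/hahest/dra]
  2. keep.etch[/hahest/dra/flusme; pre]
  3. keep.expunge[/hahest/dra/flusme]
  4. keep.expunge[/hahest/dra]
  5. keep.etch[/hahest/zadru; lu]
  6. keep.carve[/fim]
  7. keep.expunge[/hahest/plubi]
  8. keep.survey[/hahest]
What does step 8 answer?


Answer: [si, zadru]

Derivation:
Then keep.carve using /hahest/dra, — result: ok.
I try keep.etch using /hahest/dra/flusme, pre, yielding created.
Next I call keep.expunge using /hahest/dra/flusme: ok.
I use keep.expunge using /hahest/dra, which returns ok.
I call keep.etch using /hahest/zadru, lu, which returns created.
Calling keep.carve using /fim, and observe ok.
Next I call keep.expunge using /hahest/plubi, → ok.
I run keep.survey using /hahest, giving [si, zadru].


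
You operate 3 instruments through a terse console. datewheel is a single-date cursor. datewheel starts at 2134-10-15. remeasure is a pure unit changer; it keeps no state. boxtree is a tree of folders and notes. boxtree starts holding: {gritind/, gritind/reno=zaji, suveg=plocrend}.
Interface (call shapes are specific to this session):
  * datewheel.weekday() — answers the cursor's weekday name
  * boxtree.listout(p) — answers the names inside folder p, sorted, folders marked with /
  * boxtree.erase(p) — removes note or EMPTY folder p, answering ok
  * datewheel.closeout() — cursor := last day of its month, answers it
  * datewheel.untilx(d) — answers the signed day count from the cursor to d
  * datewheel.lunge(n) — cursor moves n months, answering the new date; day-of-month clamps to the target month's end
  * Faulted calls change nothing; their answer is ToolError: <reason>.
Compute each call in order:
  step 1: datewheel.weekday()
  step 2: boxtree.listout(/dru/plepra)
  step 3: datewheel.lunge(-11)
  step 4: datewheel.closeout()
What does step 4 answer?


Answer: 2133-11-30

Derivation:
[in] weekday
[out] Friday
[in] listout p=/dru/plepra
[out] ToolError: not found
[in] lunge n=-11
[out] 2133-11-15
[in] closeout
[out] 2133-11-30


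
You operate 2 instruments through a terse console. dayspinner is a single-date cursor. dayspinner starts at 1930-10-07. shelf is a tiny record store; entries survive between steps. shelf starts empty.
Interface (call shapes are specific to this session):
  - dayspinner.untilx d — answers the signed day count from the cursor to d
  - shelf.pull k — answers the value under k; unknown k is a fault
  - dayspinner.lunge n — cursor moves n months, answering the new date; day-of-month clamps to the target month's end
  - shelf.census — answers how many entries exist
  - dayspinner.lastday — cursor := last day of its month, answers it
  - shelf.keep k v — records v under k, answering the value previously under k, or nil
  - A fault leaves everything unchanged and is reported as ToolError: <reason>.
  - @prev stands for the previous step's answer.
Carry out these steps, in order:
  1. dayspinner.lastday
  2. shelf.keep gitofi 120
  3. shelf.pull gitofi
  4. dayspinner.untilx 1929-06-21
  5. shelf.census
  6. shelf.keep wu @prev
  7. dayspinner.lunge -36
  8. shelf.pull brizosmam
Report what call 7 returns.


Answer: 1927-10-31

Derivation:
;; dayspinner.lastday() : 1930-10-31
;; shelf.keep(gitofi, 120) : nil
;; shelf.pull(gitofi) : 120
;; dayspinner.untilx(1929-06-21) : -497
;; shelf.census() : 1
;; shelf.keep(wu, @prev) : nil
;; dayspinner.lunge(-36) : 1927-10-31
;; shelf.pull(brizosmam) : ToolError: no such key brizosmam
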